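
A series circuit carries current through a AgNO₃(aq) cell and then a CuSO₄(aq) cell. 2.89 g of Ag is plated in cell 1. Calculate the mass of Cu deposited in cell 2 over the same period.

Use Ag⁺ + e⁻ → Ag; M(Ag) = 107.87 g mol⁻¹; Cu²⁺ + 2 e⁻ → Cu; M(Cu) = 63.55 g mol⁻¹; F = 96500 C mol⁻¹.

0.851 g

n(Ag) = 2.89 / 107.87 = 0.02679 mol.
Since Ag⁺ + e⁻ → Ag, n(e⁻) passed = 1 × 0.02679 = 0.02679 mol.
Cells in series carry the same charge, so the same 0.02679 mol of electrons passes through cell 2.
Cu²⁺ + 2 e⁻ → Cu, so n(Cu) = 0.02679 / 2 = 0.01340 mol.
m(Cu) = 0.01340 × 63.55 = 0.851 g.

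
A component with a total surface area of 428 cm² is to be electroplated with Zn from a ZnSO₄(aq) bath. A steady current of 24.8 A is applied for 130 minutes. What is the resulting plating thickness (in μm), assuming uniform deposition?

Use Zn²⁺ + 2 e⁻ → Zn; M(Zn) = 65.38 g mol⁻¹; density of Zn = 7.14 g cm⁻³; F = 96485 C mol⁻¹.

214 μm

Q = I·t = 24.80 × 7800.0 = 193400 C; n(e⁻) = 2.005 mol.
n(Zn) = n(e⁻)/2 = 1.002 mol, so m = 1.002 × 65.38 = 65.54 g.
Volume = m/ρ = 65.54 / 7.14 = 9.179 cm³.
Thickness = V/A = 9.179 / 428 = 0.0214 cm = 214 μm.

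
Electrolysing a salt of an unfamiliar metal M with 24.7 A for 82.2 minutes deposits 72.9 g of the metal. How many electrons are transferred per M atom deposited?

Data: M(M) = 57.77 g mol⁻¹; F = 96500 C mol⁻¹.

Q = I·t = 24.70 A × 4932.0 s = 121800 C, so n(e⁻) = 121800/96500 = 1.262 mol.
n(M) deposited = 72.9 / 57.77 = 1.262 mol.
Electrons per atom = n(e⁻)/n(M) = 1.262 / 1.262 = 1.00 ≈ 1, so the ion is M⁺.

1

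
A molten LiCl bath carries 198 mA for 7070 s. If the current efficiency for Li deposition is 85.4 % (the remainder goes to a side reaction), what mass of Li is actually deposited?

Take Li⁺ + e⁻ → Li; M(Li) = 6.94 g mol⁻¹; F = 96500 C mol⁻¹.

Q = I·t = 0.1980 × 7070.0 = 1400 C.
n(e⁻) = 1400/96500 = 0.01451 mol; theoretically n(Li) = 0.01451/1 = 0.01451 mol, m_theo = 0.1007 g.
At 85.4 % efficiency, m_actual = 0.854 × 0.1007 = 0.0860 g.

0.0860 g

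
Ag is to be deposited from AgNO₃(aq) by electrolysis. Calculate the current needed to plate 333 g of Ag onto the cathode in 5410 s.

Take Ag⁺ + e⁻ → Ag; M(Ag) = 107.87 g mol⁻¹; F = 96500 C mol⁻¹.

n(Ag) = 333 / 107.87 = 3.087 mol.
n(e⁻) = 1 × 3.087 = 3.087 mol.
Q = n(e⁻)·F = 3.087 × 96500 = 297900 C.
I = Q/t = 297900 / 5410.0 s = 55.1 A.

55.1 A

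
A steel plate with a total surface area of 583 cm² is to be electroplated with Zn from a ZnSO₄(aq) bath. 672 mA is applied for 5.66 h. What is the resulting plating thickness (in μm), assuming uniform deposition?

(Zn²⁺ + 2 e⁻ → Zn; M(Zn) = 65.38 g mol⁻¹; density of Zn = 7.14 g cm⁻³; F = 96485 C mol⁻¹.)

11.1 μm

Q = I·t = 0.6720 × 20376 = 13690 C; n(e⁻) = 0.1419 mol.
n(Zn) = n(e⁻)/2 = 0.07096 mol, so m = 0.07096 × 65.38 = 4.639 g.
Volume = m/ρ = 4.639 / 7.14 = 0.6497 cm³.
Thickness = V/A = 0.6497 / 583 = 0.00111 cm = 11.1 μm.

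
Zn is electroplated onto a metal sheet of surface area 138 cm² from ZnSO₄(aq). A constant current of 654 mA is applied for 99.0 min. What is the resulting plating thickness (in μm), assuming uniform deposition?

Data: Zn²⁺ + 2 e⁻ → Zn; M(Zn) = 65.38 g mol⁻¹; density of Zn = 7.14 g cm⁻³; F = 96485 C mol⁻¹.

Q = I·t = 0.6540 × 5940.0 = 3885 C; n(e⁻) = 0.04026 mol.
n(Zn) = n(e⁻)/2 = 0.02013 mol, so m = 0.02013 × 65.38 = 1.316 g.
Volume = m/ρ = 1.316 / 7.14 = 0.1843 cm³.
Thickness = V/A = 0.1843 / 138 = 0.00134 cm = 13.4 μm.

13.4 μm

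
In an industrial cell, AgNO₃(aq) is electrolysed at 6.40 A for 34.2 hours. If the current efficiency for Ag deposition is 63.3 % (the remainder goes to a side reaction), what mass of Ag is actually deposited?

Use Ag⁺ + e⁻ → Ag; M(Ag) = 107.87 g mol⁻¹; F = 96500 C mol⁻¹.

558 g

Q = I·t = 6.400 × 123120 = 788000 C.
n(e⁻) = 788000/96500 = 8.165 mol; theoretically n(Ag) = 8.165/1 = 8.165 mol, m_theo = 880.8 g.
At 63.3 % efficiency, m_actual = 0.633 × 880.8 = 558 g.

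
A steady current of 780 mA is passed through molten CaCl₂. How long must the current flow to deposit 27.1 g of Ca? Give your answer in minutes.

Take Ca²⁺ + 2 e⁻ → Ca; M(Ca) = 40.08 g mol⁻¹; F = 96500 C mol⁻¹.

2790 min

n(Ca) = m/M = 27.1 / 40.08 = 0.6761 mol.
Each Ca atom requires 2 electrons, so n(e⁻) = 2 × 0.6761 = 1.352 mol.
Q = n(e⁻)·F = 1.352 × 96500 = 130500 C.
t = Q/I = 130500 / 0.7800 A = 167300 s = 2790 min.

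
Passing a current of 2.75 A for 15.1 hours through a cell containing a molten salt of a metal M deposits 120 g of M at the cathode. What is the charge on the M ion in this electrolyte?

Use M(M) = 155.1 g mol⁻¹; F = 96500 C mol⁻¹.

Q = I·t = 2.750 A × 54360 s = 149500 C, so n(e⁻) = 149500/96500 = 1.549 mol.
n(M) deposited = 120 / 155.1 = 0.7737 mol.
Electrons per atom = n(e⁻)/n(M) = 1.549 / 0.7737 = 2.00 ≈ 2, so the ion is M²⁺.

+2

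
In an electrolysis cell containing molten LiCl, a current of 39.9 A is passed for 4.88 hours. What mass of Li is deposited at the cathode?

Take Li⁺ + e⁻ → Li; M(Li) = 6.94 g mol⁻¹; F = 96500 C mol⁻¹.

Q = I·t = 39.90 A × 17568 s = 701000 C.
n(e⁻) = Q/F = 701000 / 96500 = 7.264 mol.
Li⁺ + e⁻ → Li, so n(Li) = n(e⁻)/1 = 7.264 mol.
m = n·M = 7.264 × 6.94 = 50.4 g.

50.4 g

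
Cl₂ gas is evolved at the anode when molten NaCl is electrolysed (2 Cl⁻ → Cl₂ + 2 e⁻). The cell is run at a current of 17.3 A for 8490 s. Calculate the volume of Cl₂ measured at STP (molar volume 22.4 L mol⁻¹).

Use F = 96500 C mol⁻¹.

17.0 L

Q = I·t = 17.30 A × 8490.0 s = 146900 C.
n(e⁻) = Q/F = 146900 / 96500 = 1.522 mol.
2 electrons are transferred per Cl₂ molecule, so n(Cl₂) = 1.522 / 2 = 0.7610 mol.
V = n × V_m = 0.7610 × 22.4 = 17.0 L.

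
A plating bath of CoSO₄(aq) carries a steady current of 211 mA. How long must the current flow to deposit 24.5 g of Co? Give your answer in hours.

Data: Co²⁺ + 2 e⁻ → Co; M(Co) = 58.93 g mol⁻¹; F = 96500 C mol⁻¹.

106 h

n(Co) = m/M = 24.5 / 58.93 = 0.4157 mol.
Each Co atom requires 2 electrons, so n(e⁻) = 2 × 0.4157 = 0.8315 mol.
Q = n(e⁻)·F = 0.8315 × 96500 = 80240 C.
t = Q/I = 80240 / 0.2110 A = 380300 s = 106 h.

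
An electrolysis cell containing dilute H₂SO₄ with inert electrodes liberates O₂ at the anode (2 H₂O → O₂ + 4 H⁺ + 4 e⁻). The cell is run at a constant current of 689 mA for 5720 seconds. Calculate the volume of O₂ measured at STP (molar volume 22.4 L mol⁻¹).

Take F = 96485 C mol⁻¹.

Q = I·t = 0.6890 A × 5720.0 s = 3941 C.
n(e⁻) = Q/F = 3941 / 96485 = 0.04085 mol.
4 electrons are transferred per O₂ molecule, so n(O₂) = 0.04085 / 4 = 0.01021 mol.
V = n × V_m = 0.01021 × 22.4 = 0.229 L.

0.229 L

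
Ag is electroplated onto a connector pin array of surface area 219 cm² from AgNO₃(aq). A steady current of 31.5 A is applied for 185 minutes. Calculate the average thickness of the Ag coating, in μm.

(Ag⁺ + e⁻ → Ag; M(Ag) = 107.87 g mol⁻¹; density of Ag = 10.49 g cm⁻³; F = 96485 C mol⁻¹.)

Q = I·t = 31.50 × 11100 = 349600 C; n(e⁻) = 3.624 mol.
n(Ag) = n(e⁻)/1 = 3.624 mol, so m = 3.624 × 107.87 = 390.9 g.
Volume = m/ρ = 390.9 / 10.49 = 37.26 cm³.
Thickness = V/A = 37.26 / 219 = 0.170 cm = 1700 μm.

1700 μm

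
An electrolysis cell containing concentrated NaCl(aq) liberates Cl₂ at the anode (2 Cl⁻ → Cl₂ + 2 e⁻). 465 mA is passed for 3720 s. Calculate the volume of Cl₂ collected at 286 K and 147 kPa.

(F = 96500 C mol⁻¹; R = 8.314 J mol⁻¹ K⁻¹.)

0.145 L

Q = I·t = 0.4650 A × 3720.0 s = 1730 C.
n(e⁻) = Q/F = 1730 / 96500 = 0.01793 mol.
2 electrons are transferred per Cl₂ molecule, so n(Cl₂) = 0.01793 / 2 = 0.008963 mol.
V = nRT/P = (0.008963 × 8.314 × 286) / (147 × 10³ Pa) = 1.45 × 10⁻⁴ m³ = 0.145 L.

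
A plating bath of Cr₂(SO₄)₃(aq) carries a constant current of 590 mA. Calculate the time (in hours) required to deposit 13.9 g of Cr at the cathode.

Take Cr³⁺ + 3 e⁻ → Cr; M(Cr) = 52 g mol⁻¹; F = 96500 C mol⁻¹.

36.4 h

n(Cr) = m/M = 13.9 / 52 = 0.2673 mol.
Each Cr atom requires 3 electrons, so n(e⁻) = 3 × 0.2673 = 0.8019 mol.
Q = n(e⁻)·F = 0.8019 × 96500 = 77390 C.
t = Q/I = 77390 / 0.5900 A = 131200 s = 36.4 h.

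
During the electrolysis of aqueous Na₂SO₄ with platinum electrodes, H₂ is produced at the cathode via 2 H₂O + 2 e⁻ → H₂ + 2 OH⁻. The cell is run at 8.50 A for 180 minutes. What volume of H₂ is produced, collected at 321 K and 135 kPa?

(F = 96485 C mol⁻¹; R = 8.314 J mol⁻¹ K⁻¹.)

Q = I·t = 8.500 A × 10800 s = 91800 C.
n(e⁻) = Q/F = 91800 / 96485 = 0.9514 mol.
2 electrons are transferred per H₂ molecule, so n(H₂) = 0.9514 / 2 = 0.4757 mol.
V = nRT/P = (0.4757 × 8.314 × 321) / (135 × 10³ Pa) = 0.00940 m³ = 9.40 L.

9.40 L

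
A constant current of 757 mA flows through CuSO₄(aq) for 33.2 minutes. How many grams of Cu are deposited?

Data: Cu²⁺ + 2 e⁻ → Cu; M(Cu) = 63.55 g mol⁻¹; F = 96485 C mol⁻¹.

Q = I·t = 0.7570 A × 1992.0 s = 1508 C.
n(e⁻) = Q/F = 1508 / 96485 = 0.01563 mol.
Cu²⁺ + 2 e⁻ → Cu, so n(Cu) = n(e⁻)/2 = 0.007814 mol.
m = n·M = 0.007814 × 63.55 = 0.497 g.

0.497 g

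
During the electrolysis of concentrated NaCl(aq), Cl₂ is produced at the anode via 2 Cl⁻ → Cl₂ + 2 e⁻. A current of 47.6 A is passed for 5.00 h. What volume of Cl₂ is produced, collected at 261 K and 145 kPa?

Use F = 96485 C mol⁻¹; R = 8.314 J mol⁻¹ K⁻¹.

66.4 L

Q = I·t = 47.60 A × 18000 s = 856800 C.
n(e⁻) = Q/F = 856800 / 96485 = 8.880 mol.
2 electrons are transferred per Cl₂ molecule, so n(Cl₂) = 8.880 / 2 = 4.440 mol.
V = nRT/P = (4.440 × 8.314 × 261) / (145 × 10³ Pa) = 0.0664 m³ = 66.4 L.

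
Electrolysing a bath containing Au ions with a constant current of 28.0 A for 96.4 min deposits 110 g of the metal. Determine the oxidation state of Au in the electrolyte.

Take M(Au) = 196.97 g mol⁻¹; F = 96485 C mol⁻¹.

Q = I·t = 28.00 A × 5784.0 s = 162000 C, so n(e⁻) = 162000/96485 = 1.679 mol.
n(Au) deposited = 110 / 196.97 = 0.5585 mol.
Electrons per atom = n(e⁻)/n(Au) = 1.679 / 0.5585 = 3.01 ≈ 3, so the ion is Au³⁺.

+3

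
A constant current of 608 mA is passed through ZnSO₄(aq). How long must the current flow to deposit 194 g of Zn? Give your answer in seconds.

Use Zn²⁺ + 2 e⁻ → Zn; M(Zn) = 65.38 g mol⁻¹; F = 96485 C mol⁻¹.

n(Zn) = m/M = 194 / 65.38 = 2.967 mol.
Each Zn atom requires 2 electrons, so n(e⁻) = 2 × 2.967 = 5.935 mol.
Q = n(e⁻)·F = 5.935 × 96485 = 572600 C.
t = Q/I = 572600 / 0.6080 A = 941800 s.

9.42 × 10⁵ s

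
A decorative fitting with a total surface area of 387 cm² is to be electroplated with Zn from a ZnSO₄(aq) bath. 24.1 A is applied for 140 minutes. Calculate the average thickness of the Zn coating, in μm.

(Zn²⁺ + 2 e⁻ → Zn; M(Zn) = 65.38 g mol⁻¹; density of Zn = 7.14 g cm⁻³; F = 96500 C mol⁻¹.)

248 μm

Q = I·t = 24.10 × 8400.0 = 202400 C; n(e⁻) = 2.098 mol.
n(Zn) = n(e⁻)/2 = 1.049 mol, so m = 1.049 × 65.38 = 68.58 g.
Volume = m/ρ = 68.58 / 7.14 = 9.605 cm³.
Thickness = V/A = 9.605 / 387 = 0.0248 cm = 248 μm.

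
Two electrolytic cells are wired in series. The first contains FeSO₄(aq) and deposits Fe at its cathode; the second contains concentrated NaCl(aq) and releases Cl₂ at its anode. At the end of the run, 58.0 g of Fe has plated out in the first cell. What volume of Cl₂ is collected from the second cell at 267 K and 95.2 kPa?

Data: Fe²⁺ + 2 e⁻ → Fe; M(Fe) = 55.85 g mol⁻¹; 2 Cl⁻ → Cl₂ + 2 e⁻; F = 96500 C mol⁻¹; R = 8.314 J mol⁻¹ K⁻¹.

24.2 L

n(Fe) = 58.0 / 55.85 = 1.038 mol, so n(e⁻) = 2 × 1.038 = 2.077 mol.
The cells are in series, so the same 2.077 mol of electrons passes through the second cell.
2 Cl⁻ → Cl₂ + 2 e⁻ — 2 mol e⁻ per mol Cl₂, so n(Cl₂) = 2.077/2 = 1.038 mol.
V = nRT/P = (1.038 × 8.314 × 267) / (95.2 × 10³) = 0.0242 m³ = 24.2 L.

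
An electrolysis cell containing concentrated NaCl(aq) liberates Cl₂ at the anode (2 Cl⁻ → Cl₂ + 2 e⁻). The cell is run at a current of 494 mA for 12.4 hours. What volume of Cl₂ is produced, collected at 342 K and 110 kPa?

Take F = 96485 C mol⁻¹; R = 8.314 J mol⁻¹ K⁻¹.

Q = I·t = 0.4940 A × 44640 s = 22050 C.
n(e⁻) = Q/F = 22050 / 96485 = 0.2286 mol.
2 electrons are transferred per Cl₂ molecule, so n(Cl₂) = 0.2286 / 2 = 0.1143 mol.
V = nRT/P = (0.1143 × 8.314 × 342) / (110 × 10³ Pa) = 0.00295 m³ = 2.95 L.

2.95 L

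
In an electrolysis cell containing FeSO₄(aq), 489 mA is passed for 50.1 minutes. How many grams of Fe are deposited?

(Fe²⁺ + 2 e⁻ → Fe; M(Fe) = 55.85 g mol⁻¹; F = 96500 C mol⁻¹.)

Q = I·t = 0.4890 A × 3006.0 s = 1470 C.
n(e⁻) = Q/F = 1470 / 96500 = 0.01523 mol.
Fe²⁺ + 2 e⁻ → Fe, so n(Fe) = n(e⁻)/2 = 0.007616 mol.
m = n·M = 0.007616 × 55.85 = 0.425 g.

0.425 g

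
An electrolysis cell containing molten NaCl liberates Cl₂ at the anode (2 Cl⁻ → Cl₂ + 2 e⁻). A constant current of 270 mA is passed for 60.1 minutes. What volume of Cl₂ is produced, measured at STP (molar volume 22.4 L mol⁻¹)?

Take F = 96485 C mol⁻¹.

0.113 L

Q = I·t = 0.2700 A × 3606.0 s = 973.6 C.
n(e⁻) = Q/F = 973.6 / 96485 = 0.01009 mol.
2 electrons are transferred per Cl₂ molecule, so n(Cl₂) = 0.01009 / 2 = 0.005045 mol.
V = n × V_m = 0.005045 × 22.4 = 0.113 L.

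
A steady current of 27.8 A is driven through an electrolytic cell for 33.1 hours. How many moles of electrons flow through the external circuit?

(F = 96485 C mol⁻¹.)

34.3 mol

Q = I·t = 27.80 A × 119160 s = 3313000 C.
n(e⁻) = Q/F = 3313000 / 96485 = 34.3 mol.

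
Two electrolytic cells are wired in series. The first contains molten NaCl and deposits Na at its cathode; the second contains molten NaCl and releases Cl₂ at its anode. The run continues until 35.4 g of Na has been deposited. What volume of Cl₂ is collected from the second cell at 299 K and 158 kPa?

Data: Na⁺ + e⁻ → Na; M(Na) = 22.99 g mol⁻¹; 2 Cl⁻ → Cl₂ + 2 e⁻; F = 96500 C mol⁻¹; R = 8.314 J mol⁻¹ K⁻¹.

n(Na) = 35.4 / 22.99 = 1.540 mol, so n(e⁻) = 1 × 1.540 = 1.540 mol.
The cells are in series, so the same 1.540 mol of electrons passes through the second cell.
2 Cl⁻ → Cl₂ + 2 e⁻ — 2 mol e⁻ per mol Cl₂, so n(Cl₂) = 1.540/2 = 0.7699 mol.
V = nRT/P = (0.7699 × 8.314 × 299) / (158 × 10³) = 0.0121 m³ = 12.1 L.

12.1 L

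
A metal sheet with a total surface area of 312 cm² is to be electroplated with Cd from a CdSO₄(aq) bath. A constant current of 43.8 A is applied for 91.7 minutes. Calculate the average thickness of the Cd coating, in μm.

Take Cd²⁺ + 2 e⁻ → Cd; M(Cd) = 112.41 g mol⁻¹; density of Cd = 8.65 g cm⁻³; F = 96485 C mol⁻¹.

Q = I·t = 43.80 × 5502.0 = 241000 C; n(e⁻) = 2.498 mol.
n(Cd) = n(e⁻)/2 = 1.249 mol, so m = 1.249 × 112.41 = 140.4 g.
Volume = m/ρ = 140.4 / 8.65 = 16.23 cm³.
Thickness = V/A = 16.23 / 312 = 0.0520 cm = 520 μm.

520 μm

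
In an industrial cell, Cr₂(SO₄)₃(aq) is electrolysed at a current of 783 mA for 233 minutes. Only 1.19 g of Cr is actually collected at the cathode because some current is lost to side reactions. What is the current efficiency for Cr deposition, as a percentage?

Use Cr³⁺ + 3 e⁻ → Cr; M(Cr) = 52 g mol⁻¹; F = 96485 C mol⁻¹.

60.5 %

Q = I·t = 0.7830 × 13980 = 10950 C; n(e⁻) = 10950/96485 = 0.1135 mol.
Theoretical n(Cr) = n(e⁻)/3 = 0.03782 mol, i.e. m_theo = 0.03782 × 52 = 1.966 g.
Efficiency = m_actual / m_theo = 1.19 / 1.966 = 60.5 %.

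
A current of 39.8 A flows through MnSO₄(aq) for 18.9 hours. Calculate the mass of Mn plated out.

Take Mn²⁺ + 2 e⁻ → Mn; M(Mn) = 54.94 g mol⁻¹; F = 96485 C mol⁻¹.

771 g

Q = I·t = 39.80 A × 68040 s = 2708000 C.
n(e⁻) = Q/F = 2708000 / 96485 = 28.07 mol.
Mn²⁺ + 2 e⁻ → Mn, so n(Mn) = n(e⁻)/2 = 14.03 mol.
m = n·M = 14.03 × 54.94 = 771 g.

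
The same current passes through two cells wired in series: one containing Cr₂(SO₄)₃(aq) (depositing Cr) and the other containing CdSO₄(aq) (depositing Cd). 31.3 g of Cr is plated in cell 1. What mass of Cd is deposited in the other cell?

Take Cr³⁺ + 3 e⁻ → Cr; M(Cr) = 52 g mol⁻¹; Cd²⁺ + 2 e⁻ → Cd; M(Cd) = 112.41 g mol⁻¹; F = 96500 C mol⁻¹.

n(Cr) = 31.3 / 52 = 0.6019 mol.
Since Cr³⁺ + 3 e⁻ → Cr, n(e⁻) passed = 3 × 0.6019 = 1.806 mol.
Cells in series carry the same charge, so the same 1.806 mol of electrons passes through cell 2.
Cd²⁺ + 2 e⁻ → Cd, so n(Cd) = 1.806 / 2 = 0.9029 mol.
m(Cd) = 0.9029 × 112.41 = 101 g.

101 g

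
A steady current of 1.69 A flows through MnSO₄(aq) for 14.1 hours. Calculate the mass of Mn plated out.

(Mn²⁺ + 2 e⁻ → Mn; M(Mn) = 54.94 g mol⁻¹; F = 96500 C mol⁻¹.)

24.4 g

Q = I·t = 1.690 A × 50760 s = 85780 C.
n(e⁻) = Q/F = 85780 / 96500 = 0.8890 mol.
Mn²⁺ + 2 e⁻ → Mn, so n(Mn) = n(e⁻)/2 = 0.4445 mol.
m = n·M = 0.4445 × 54.94 = 24.4 g.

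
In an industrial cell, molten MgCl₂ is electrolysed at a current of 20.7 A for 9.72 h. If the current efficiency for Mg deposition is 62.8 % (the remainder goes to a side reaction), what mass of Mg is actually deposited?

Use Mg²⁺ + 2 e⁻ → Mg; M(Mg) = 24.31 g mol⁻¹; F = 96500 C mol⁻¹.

57.3 g

Q = I·t = 20.70 × 34992 = 724300 C.
n(e⁻) = 724300/96500 = 7.506 mol; theoretically n(Mg) = 7.506/2 = 3.753 mol, m_theo = 91.24 g.
At 62.8 % efficiency, m_actual = 0.628 × 91.24 = 57.3 g.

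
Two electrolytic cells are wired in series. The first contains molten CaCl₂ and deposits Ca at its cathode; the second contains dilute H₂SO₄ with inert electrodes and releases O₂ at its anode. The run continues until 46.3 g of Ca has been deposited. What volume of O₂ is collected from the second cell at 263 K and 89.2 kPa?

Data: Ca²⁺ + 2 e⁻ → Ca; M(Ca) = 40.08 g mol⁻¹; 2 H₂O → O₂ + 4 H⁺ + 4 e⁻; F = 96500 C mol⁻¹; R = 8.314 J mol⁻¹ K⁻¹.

n(Ca) = 46.3 / 40.08 = 1.155 mol, so n(e⁻) = 2 × 1.155 = 2.310 mol.
The cells are in series, so the same 2.310 mol of electrons passes through the second cell.
2 H₂O → O₂ + 4 H⁺ + 4 e⁻ — 4 mol e⁻ per mol O₂, so n(O₂) = 2.310/4 = 0.5776 mol.
V = nRT/P = (0.5776 × 8.314 × 263) / (89.2 × 10³) = 0.0142 m³ = 14.2 L.

14.2 L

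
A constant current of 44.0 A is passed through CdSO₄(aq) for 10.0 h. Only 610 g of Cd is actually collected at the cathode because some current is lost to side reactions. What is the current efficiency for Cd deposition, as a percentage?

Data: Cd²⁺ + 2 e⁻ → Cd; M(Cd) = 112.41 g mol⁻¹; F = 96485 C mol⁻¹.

66.1 %

Q = I·t = 44.00 × 36000 = 1584000 C; n(e⁻) = 1584000/96485 = 16.42 mol.
Theoretical n(Cd) = n(e⁻)/2 = 8.209 mol, i.e. m_theo = 8.209 × 112.41 = 922.7 g.
Efficiency = m_actual / m_theo = 610 / 922.7 = 66.1 %.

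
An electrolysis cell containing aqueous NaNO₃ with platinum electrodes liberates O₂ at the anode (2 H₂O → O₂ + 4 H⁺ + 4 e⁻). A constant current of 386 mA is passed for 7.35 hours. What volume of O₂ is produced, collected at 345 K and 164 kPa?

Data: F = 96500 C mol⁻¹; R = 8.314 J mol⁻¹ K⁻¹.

Q = I·t = 0.3860 A × 26460 s = 10210 C.
n(e⁻) = Q/F = 10210 / 96500 = 0.1058 mol.
4 electrons are transferred per O₂ molecule, so n(O₂) = 0.1058 / 4 = 0.02646 mol.
V = nRT/P = (0.02646 × 8.314 × 345) / (164 × 10³ Pa) = 4.63 × 10⁻⁴ m³ = 0.463 L.

0.463 L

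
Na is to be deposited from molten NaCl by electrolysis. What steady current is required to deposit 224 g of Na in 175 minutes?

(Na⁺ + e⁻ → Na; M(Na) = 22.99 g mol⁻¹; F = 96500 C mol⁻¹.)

n(Na) = 224 / 22.99 = 9.743 mol.
n(e⁻) = 1 × 9.743 = 9.743 mol.
Q = n(e⁻)·F = 9.743 × 96500 = 940200 C.
I = Q/t = 940200 / 10500 s = 89.5 A.

89.5 A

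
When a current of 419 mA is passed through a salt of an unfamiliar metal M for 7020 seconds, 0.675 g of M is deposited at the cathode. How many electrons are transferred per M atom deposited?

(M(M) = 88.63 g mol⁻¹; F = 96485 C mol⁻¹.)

Q = I·t = 0.4190 A × 7020.0 s = 2941 C, so n(e⁻) = 2941/96485 = 0.03049 mol.
n(M) deposited = 0.675 / 88.63 = 0.007616 mol.
Electrons per atom = n(e⁻)/n(M) = 0.03049 / 0.007616 = 4.00 ≈ 4, so the ion is M⁴⁺.

4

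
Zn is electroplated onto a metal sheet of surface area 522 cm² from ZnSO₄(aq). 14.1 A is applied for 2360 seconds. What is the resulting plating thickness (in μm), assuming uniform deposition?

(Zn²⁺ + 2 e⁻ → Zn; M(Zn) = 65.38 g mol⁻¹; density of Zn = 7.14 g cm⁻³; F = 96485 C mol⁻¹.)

Q = I·t = 14.10 × 2360.0 = 33280 C; n(e⁻) = 0.3449 mol.
n(Zn) = n(e⁻)/2 = 0.1724 mol, so m = 0.1724 × 65.38 = 11.27 g.
Volume = m/ρ = 11.27 / 7.14 = 1.579 cm³.
Thickness = V/A = 1.579 / 522 = 0.00302 cm = 30.2 μm.

30.2 μm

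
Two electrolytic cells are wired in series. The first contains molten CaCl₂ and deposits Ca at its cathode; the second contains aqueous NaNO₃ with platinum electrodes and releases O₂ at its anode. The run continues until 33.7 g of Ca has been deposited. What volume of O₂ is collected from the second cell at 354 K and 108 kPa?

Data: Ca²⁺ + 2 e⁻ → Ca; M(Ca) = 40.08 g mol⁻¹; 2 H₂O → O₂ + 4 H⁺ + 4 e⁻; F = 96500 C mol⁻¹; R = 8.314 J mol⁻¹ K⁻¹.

11.5 L

n(Ca) = 33.7 / 40.08 = 0.8408 mol, so n(e⁻) = 2 × 0.8408 = 1.682 mol.
The cells are in series, so the same 1.682 mol of electrons passes through the second cell.
2 H₂O → O₂ + 4 H⁺ + 4 e⁻ — 4 mol e⁻ per mol O₂, so n(O₂) = 1.682/4 = 0.4204 mol.
V = nRT/P = (0.4204 × 8.314 × 354) / (108 × 10³) = 0.0115 m³ = 11.5 L.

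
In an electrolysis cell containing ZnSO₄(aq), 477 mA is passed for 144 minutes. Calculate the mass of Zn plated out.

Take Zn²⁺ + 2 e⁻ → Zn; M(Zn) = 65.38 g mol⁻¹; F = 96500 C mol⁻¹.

Q = I·t = 0.4770 A × 8640.0 s = 4121 C.
n(e⁻) = Q/F = 4121 / 96500 = 0.04271 mol.
Zn²⁺ + 2 e⁻ → Zn, so n(Zn) = n(e⁻)/2 = 0.02135 mol.
m = n·M = 0.02135 × 65.38 = 1.40 g.

1.40 g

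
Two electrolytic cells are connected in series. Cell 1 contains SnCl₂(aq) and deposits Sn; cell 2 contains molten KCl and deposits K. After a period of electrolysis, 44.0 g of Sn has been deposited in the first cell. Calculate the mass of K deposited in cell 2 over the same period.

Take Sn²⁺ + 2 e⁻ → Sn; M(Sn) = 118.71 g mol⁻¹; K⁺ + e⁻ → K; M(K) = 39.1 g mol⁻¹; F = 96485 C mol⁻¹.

n(Sn) = 44.0 / 118.71 = 0.3707 mol.
Since Sn²⁺ + 2 e⁻ → Sn, n(e⁻) passed = 2 × 0.3707 = 0.7413 mol.
Cells in series carry the same charge, so the same 0.7413 mol of electrons passes through cell 2.
K⁺ + e⁻ → K, so n(K) = 0.7413 / 1 = 0.7413 mol.
m(K) = 0.7413 × 39.1 = 29.0 g.

29.0 g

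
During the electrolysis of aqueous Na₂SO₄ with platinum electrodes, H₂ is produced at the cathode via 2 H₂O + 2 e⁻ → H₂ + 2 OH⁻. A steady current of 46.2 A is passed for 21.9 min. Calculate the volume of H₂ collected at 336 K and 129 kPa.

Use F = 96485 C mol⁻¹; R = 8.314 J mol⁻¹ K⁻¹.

6.81 L

Q = I·t = 46.20 A × 1314.0 s = 60710 C.
n(e⁻) = Q/F = 60710 / 96485 = 0.6292 mol.
2 electrons are transferred per H₂ molecule, so n(H₂) = 0.6292 / 2 = 0.3146 mol.
V = nRT/P = (0.3146 × 8.314 × 336) / (129 × 10³ Pa) = 0.00681 m³ = 6.81 L.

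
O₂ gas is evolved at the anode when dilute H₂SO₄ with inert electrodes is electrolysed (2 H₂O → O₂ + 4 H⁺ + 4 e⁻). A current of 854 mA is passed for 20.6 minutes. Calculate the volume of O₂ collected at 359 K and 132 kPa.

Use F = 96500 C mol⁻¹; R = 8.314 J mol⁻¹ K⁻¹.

0.0618 L

Q = I·t = 0.8540 A × 1236.0 s = 1056 C.
n(e⁻) = Q/F = 1056 / 96500 = 0.01094 mol.
4 electrons are transferred per O₂ molecule, so n(O₂) = 0.01094 / 4 = 0.002735 mol.
V = nRT/P = (0.002735 × 8.314 × 359) / (132 × 10³ Pa) = 6.18 × 10⁻⁵ m³ = 0.0618 L.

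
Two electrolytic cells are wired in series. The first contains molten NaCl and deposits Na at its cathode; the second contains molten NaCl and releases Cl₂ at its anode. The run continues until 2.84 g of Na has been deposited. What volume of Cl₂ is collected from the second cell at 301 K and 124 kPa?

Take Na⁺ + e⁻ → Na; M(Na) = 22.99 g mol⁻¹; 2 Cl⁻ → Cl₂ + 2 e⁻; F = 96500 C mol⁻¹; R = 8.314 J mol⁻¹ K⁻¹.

n(Na) = 2.84 / 22.99 = 0.1235 mol, so n(e⁻) = 1 × 0.1235 = 0.1235 mol.
The cells are in series, so the same 0.1235 mol of electrons passes through the second cell.
2 Cl⁻ → Cl₂ + 2 e⁻ — 2 mol e⁻ per mol Cl₂, so n(Cl₂) = 0.1235/2 = 0.06177 mol.
V = nRT/P = (0.06177 × 8.314 × 301) / (124 × 10³) = 0.00125 m³ = 1.25 L.

1.25 L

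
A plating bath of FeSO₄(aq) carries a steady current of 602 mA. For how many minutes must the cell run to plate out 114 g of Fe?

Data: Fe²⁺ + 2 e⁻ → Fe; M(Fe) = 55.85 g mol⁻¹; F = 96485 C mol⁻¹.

10900 min

n(Fe) = m/M = 114 / 55.85 = 2.041 mol.
Each Fe atom requires 2 electrons, so n(e⁻) = 2 × 2.041 = 4.082 mol.
Q = n(e⁻)·F = 4.082 × 96485 = 393900 C.
t = Q/I = 393900 / 0.6020 A = 654300 s = 10900 min.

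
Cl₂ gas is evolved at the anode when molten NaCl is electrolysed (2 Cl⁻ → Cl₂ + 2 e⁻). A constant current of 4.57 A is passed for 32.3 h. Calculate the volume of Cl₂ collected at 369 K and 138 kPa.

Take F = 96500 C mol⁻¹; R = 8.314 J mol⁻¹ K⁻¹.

Q = I·t = 4.570 A × 116280 s = 531400 C.
n(e⁻) = Q/F = 531400 / 96500 = 5.507 mol.
2 electrons are transferred per Cl₂ molecule, so n(Cl₂) = 5.507 / 2 = 2.753 mol.
V = nRT/P = (2.753 × 8.314 × 369) / (138 × 10³ Pa) = 0.0612 m³ = 61.2 L.

61.2 L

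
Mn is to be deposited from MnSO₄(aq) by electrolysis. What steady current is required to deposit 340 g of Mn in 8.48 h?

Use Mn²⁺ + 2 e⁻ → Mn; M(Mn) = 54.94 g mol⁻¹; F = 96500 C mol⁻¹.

n(Mn) = 340 / 54.94 = 6.189 mol.
n(e⁻) = 2 × 6.189 = 12.38 mol.
Q = n(e⁻)·F = 12.38 × 96500 = 1194000 C.
I = Q/t = 1194000 / 30528 s = 39.1 A.

39.1 A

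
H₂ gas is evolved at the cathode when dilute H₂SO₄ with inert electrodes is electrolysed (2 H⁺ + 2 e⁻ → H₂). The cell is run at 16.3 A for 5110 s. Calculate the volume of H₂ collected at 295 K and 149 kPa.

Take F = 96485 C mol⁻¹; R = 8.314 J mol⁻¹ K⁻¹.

Q = I·t = 16.30 A × 5110.0 s = 83290 C.
n(e⁻) = Q/F = 83290 / 96485 = 0.8633 mol.
2 electrons are transferred per H₂ molecule, so n(H₂) = 0.8633 / 2 = 0.4316 mol.
V = nRT/P = (0.4316 × 8.314 × 295) / (149 × 10³ Pa) = 0.00711 m³ = 7.11 L.

7.11 L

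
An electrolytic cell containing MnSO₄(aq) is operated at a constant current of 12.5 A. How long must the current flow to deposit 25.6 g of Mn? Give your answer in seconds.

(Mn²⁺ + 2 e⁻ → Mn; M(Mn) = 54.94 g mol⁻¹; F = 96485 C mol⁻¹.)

n(Mn) = m/M = 25.6 / 54.94 = 0.4660 mol.
Each Mn atom requires 2 electrons, so n(e⁻) = 2 × 0.4660 = 0.9319 mol.
Q = n(e⁻)·F = 0.9319 × 96485 = 89920 C.
t = Q/I = 89920 / 12.50 A = 7193 s.

7190 s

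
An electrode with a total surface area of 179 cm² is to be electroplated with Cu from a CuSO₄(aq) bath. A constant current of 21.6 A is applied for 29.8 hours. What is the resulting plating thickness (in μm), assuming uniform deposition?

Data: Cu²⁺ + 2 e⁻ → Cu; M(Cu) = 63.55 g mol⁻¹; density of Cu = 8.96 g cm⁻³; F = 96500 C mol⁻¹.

Q = I·t = 21.60 × 107280 = 2317000 C; n(e⁻) = 24.01 mol.
n(Cu) = n(e⁻)/2 = 12.01 mol, so m = 12.01 × 63.55 = 763.0 g.
Volume = m/ρ = 763.0 / 8.96 = 85.16 cm³.
Thickness = V/A = 85.16 / 179 = 0.476 cm = 4760 μm.

4760 μm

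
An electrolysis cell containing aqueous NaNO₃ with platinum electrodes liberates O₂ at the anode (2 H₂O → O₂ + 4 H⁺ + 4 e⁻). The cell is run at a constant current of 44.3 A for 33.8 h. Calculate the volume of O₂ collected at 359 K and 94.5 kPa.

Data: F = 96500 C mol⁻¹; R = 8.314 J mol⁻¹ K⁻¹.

441 L

Q = I·t = 44.30 A × 121680 s = 5390000 C.
n(e⁻) = Q/F = 5390000 / 96500 = 55.86 mol.
4 electrons are transferred per O₂ molecule, so n(O₂) = 55.86 / 4 = 13.96 mol.
V = nRT/P = (13.96 × 8.314 × 359) / (94.5 × 10³ Pa) = 0.441 m³ = 441 L.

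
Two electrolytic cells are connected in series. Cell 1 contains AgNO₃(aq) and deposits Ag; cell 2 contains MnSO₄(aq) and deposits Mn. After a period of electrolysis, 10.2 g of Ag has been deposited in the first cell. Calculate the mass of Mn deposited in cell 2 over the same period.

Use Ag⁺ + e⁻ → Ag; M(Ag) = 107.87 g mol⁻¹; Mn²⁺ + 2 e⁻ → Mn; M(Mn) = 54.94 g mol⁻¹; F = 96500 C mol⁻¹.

2.60 g

n(Ag) = 10.2 / 107.87 = 0.09456 mol.
Since Ag⁺ + e⁻ → Ag, n(e⁻) passed = 1 × 0.09456 = 0.09456 mol.
Cells in series carry the same charge, so the same 0.09456 mol of electrons passes through cell 2.
Mn²⁺ + 2 e⁻ → Mn, so n(Mn) = 0.09456 / 2 = 0.04728 mol.
m(Mn) = 0.04728 × 54.94 = 2.60 g.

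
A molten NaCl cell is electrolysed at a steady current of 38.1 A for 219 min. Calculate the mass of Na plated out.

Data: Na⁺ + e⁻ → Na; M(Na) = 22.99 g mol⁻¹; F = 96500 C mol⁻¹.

Q = I·t = 38.10 A × 13140 s = 500600 C.
n(e⁻) = Q/F = 500600 / 96500 = 5.188 mol.
Na⁺ + e⁻ → Na, so n(Na) = n(e⁻)/1 = 5.188 mol.
m = n·M = 5.188 × 22.99 = 119 g.

119 g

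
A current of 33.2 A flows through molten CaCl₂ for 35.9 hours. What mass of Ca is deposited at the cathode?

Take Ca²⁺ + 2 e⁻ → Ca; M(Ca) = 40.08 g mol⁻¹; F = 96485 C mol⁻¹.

Q = I·t = 33.20 A × 129240 s = 4291000 C.
n(e⁻) = Q/F = 4291000 / 96485 = 44.47 mol.
Ca²⁺ + 2 e⁻ → Ca, so n(Ca) = n(e⁻)/2 = 22.24 mol.
m = n·M = 22.24 × 40.08 = 891 g.

891 g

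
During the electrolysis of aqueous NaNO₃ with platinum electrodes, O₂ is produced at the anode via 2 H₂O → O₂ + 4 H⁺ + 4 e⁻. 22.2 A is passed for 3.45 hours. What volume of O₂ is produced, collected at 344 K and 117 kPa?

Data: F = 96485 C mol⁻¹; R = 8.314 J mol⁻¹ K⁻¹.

17.5 L

Q = I·t = 22.20 A × 12420 s = 275700 C.
n(e⁻) = Q/F = 275700 / 96485 = 2.858 mol.
4 electrons are transferred per O₂ molecule, so n(O₂) = 2.858 / 4 = 0.7144 mol.
V = nRT/P = (0.7144 × 8.314 × 344) / (117 × 10³ Pa) = 0.0175 m³ = 17.5 L.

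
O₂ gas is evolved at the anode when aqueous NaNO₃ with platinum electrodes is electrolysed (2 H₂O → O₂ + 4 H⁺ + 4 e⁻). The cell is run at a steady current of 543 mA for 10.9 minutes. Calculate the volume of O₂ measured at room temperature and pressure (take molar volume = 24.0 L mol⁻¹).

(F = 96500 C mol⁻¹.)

Q = I·t = 0.5430 A × 654.00 s = 355.1 C.
n(e⁻) = Q/F = 355.1 / 96500 = 0.003680 mol.
4 electrons are transferred per O₂ molecule, so n(O₂) = 0.003680 / 4 = 0.0009200 mol.
V = n × V_m = 0.0009200 × 24.0 = 0.0221 L.

0.0221 L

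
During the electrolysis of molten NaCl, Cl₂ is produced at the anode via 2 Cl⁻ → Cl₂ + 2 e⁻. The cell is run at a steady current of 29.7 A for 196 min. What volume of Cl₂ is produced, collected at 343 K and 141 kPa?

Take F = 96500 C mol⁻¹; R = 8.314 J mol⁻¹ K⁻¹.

Q = I·t = 29.70 A × 11760 s = 349300 C.
n(e⁻) = Q/F = 349300 / 96500 = 3.619 mol.
2 electrons are transferred per Cl₂ molecule, so n(Cl₂) = 3.619 / 2 = 1.810 mol.
V = nRT/P = (1.810 × 8.314 × 343) / (141 × 10³ Pa) = 0.0366 m³ = 36.6 L.

36.6 L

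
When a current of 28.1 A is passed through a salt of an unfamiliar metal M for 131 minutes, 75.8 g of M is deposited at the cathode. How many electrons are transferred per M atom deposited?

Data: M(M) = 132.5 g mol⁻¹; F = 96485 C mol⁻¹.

4

Q = I·t = 28.10 A × 7860.0 s = 220900 C, so n(e⁻) = 220900/96485 = 2.289 mol.
n(M) deposited = 75.8 / 132.5 = 0.5721 mol.
Electrons per atom = n(e⁻)/n(M) = 2.289 / 0.5721 = 4.00 ≈ 4, so the ion is M⁴⁺.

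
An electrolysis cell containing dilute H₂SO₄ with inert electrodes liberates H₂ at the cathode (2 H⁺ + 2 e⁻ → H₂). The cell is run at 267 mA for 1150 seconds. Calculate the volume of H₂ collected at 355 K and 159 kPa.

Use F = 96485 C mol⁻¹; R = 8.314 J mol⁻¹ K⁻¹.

Q = I·t = 0.2670 A × 1150.0 s = 307.0 C.
n(e⁻) = Q/F = 307.0 / 96485 = 0.003182 mol.
2 electrons are transferred per H₂ molecule, so n(H₂) = 0.003182 / 2 = 0.001591 mol.
V = nRT/P = (0.001591 × 8.314 × 355) / (159 × 10³ Pa) = 2.95 × 10⁻⁵ m³ = 0.0295 L.

0.0295 L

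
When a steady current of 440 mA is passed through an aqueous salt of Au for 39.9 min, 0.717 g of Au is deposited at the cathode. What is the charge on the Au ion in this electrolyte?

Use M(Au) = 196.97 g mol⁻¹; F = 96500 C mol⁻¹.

Q = I·t = 0.4400 A × 2394.0 s = 1053 C, so n(e⁻) = 1053/96500 = 0.01092 mol.
n(Au) deposited = 0.717 / 196.97 = 0.003640 mol.
Electrons per atom = n(e⁻)/n(Au) = 0.01092 / 0.003640 = 3.00 ≈ 3, so the ion is Au³⁺.

+3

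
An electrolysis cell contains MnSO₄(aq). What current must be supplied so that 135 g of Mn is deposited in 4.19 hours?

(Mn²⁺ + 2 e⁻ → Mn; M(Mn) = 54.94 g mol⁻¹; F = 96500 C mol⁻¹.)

n(Mn) = 135 / 54.94 = 2.457 mol.
n(e⁻) = 2 × 2.457 = 4.914 mol.
Q = n(e⁻)·F = 4.914 × 96500 = 474200 C.
I = Q/t = 474200 / 15084 s = 31.4 A.

31.4 A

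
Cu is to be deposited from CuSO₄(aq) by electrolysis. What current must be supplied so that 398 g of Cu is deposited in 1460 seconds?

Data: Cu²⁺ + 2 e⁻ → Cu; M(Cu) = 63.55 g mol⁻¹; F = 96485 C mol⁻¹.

n(Cu) = 398 / 63.55 = 6.263 mol.
n(e⁻) = 2 × 6.263 = 12.53 mol.
Q = n(e⁻)·F = 12.53 × 96485 = 1209000 C.
I = Q/t = 1209000 / 1460.0 s = 828 A.

828 A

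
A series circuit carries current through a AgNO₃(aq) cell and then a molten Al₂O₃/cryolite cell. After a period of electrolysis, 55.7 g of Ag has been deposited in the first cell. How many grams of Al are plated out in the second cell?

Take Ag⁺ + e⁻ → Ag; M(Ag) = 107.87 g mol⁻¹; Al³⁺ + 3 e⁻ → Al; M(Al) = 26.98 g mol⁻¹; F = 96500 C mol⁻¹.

n(Ag) = 55.7 / 107.87 = 0.5164 mol.
Since Ag⁺ + e⁻ → Ag, n(e⁻) passed = 1 × 0.5164 = 0.5164 mol.
Cells in series carry the same charge, so the same 0.5164 mol of electrons passes through cell 2.
Al³⁺ + 3 e⁻ → Al, so n(Al) = 0.5164 / 3 = 0.1721 mol.
m(Al) = 0.1721 × 26.98 = 4.64 g.

4.64 g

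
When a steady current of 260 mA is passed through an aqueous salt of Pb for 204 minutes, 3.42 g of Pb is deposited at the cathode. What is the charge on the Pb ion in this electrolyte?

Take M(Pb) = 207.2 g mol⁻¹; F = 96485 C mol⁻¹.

+2

Q = I·t = 0.2600 A × 12240 s = 3182 C, so n(e⁻) = 3182/96485 = 0.03298 mol.
n(Pb) deposited = 3.42 / 207.2 = 0.01651 mol.
Electrons per atom = n(e⁻)/n(Pb) = 0.03298 / 0.01651 = 2.00 ≈ 2, so the ion is Pb²⁺.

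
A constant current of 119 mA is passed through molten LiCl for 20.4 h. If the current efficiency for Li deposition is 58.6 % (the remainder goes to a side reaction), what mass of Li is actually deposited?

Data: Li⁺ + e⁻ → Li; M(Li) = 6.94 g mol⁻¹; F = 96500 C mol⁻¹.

Q = I·t = 0.1190 × 73440 = 8739 C.
n(e⁻) = 8739/96500 = 0.09056 mol; theoretically n(Li) = 0.09056/1 = 0.09056 mol, m_theo = 0.6285 g.
At 58.6 % efficiency, m_actual = 0.586 × 0.6285 = 0.368 g.

0.368 g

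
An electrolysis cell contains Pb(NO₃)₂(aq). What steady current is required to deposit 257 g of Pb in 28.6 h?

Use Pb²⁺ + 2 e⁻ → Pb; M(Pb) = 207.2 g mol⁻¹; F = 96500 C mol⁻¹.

2.33 A

n(Pb) = 257 / 207.2 = 1.240 mol.
n(e⁻) = 2 × 1.240 = 2.481 mol.
Q = n(e⁻)·F = 2.481 × 96500 = 239400 C.
I = Q/t = 239400 / 102960 s = 2.33 A.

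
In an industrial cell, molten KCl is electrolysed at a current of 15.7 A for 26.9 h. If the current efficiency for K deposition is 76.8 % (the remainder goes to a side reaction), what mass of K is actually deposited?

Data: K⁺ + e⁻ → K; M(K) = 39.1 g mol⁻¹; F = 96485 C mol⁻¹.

Q = I·t = 15.70 × 96840 = 1520000 C.
n(e⁻) = 1520000/96485 = 15.76 mol; theoretically n(K) = 15.76/1 = 15.76 mol, m_theo = 616.1 g.
At 76.8 % efficiency, m_actual = 0.768 × 616.1 = 473 g.

473 g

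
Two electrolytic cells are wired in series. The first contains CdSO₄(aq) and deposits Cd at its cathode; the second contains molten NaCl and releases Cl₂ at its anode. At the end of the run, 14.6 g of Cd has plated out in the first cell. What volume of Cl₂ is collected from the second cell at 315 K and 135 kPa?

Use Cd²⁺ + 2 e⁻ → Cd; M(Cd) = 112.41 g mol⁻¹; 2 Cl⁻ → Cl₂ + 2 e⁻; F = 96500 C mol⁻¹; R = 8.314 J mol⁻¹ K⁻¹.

2.52 L

n(Cd) = 14.6 / 112.41 = 0.1299 mol, so n(e⁻) = 2 × 0.1299 = 0.2598 mol.
The cells are in series, so the same 0.2598 mol of electrons passes through the second cell.
2 Cl⁻ → Cl₂ + 2 e⁻ — 2 mol e⁻ per mol Cl₂, so n(Cl₂) = 0.2598/2 = 0.1299 mol.
V = nRT/P = (0.1299 × 8.314 × 315) / (135 × 10³) = 0.00252 m³ = 2.52 L.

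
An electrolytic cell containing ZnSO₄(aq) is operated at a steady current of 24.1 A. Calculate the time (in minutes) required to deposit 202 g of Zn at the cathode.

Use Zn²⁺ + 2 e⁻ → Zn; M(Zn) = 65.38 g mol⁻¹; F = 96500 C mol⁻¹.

n(Zn) = m/M = 202 / 65.38 = 3.090 mol.
Each Zn atom requires 2 electrons, so n(e⁻) = 2 × 3.090 = 6.179 mol.
Q = n(e⁻)·F = 6.179 × 96500 = 596300 C.
t = Q/I = 596300 / 24.10 A = 24740 s = 412 min.

412 min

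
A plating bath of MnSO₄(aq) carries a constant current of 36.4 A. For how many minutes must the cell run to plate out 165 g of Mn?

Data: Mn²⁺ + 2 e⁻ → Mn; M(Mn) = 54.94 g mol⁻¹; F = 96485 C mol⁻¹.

n(Mn) = m/M = 165 / 54.94 = 3.003 mol.
Each Mn atom requires 2 electrons, so n(e⁻) = 2 × 3.003 = 6.007 mol.
Q = n(e⁻)·F = 6.007 × 96485 = 579500 C.
t = Q/I = 579500 / 36.40 A = 15920 s = 265 min.

265 min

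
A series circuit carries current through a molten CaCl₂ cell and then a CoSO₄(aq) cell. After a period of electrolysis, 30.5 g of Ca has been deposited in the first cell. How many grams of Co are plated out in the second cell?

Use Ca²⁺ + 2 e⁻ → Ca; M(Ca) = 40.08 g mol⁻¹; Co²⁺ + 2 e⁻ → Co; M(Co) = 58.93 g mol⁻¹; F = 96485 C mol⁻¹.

44.8 g

n(Ca) = 30.5 / 40.08 = 0.7610 mol.
Since Ca²⁺ + 2 e⁻ → Ca, n(e⁻) passed = 2 × 0.7610 = 1.522 mol.
Cells in series carry the same charge, so the same 1.522 mol of electrons passes through cell 2.
Co²⁺ + 2 e⁻ → Co, so n(Co) = 1.522 / 2 = 0.7610 mol.
m(Co) = 0.7610 × 58.93 = 44.8 g.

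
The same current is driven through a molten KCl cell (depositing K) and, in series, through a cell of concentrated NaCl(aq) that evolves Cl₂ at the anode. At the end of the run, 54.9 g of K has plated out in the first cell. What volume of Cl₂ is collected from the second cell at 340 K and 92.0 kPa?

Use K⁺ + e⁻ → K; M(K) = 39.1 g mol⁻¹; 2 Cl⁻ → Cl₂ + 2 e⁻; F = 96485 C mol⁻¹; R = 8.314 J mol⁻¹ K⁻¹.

n(K) = 54.9 / 39.1 = 1.404 mol, so n(e⁻) = 1 × 1.404 = 1.404 mol.
The cells are in series, so the same 1.404 mol of electrons passes through the second cell.
2 Cl⁻ → Cl₂ + 2 e⁻ — 2 mol e⁻ per mol Cl₂, so n(Cl₂) = 1.404/2 = 0.7020 mol.
V = nRT/P = (0.7020 × 8.314 × 340) / (92.0 × 10³) = 0.0216 m³ = 21.6 L.

21.6 L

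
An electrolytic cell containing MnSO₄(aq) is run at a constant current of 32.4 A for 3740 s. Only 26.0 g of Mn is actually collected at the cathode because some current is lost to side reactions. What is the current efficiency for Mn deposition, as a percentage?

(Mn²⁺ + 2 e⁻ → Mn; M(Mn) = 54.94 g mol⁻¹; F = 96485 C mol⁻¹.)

75.4 %

Q = I·t = 32.40 × 3740.0 = 121200 C; n(e⁻) = 121200/96485 = 1.256 mol.
Theoretical n(Mn) = n(e⁻)/2 = 0.6280 mol, i.e. m_theo = 0.6280 × 54.94 = 34.50 g.
Efficiency = m_actual / m_theo = 26.0 / 34.50 = 75.4 %.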